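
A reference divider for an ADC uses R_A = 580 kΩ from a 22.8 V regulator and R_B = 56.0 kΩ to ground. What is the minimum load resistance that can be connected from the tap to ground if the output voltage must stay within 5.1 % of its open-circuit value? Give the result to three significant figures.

R_L(min) ≈ 950 kΩ

Output resistance R_th = R_A‖R_B = (580 × 56.0)/636.0 = 51.07 kΩ.
The fractional drop is R_th/(R_th + R_L); requiring this ≤ 0.0510 gives R_L ≥ R_th(1/0.0510 − 1) = 51.07 × 18.61 = 950 kΩ.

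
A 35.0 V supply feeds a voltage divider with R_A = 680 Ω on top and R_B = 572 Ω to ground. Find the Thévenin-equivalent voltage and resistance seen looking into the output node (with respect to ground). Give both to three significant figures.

V_th = 16.0 V, R_th = 311 Ω

V_th is the open-circuit tap voltage: 35.0 × 572/(680 + 572) = 16.0 V.
With the supply zeroed, R_A and R_B appear in parallel from the tap: R_th = R_A‖R_B = (680 × 572)/1252 = 311 Ω.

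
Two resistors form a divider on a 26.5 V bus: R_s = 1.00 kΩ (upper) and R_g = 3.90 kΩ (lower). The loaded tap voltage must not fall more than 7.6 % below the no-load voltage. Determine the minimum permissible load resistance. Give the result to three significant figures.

Output resistance R_th = R_s‖R_g = (1000 × 3900)/4900 = 795.9 Ω.
The fractional drop is R_th/(R_th + R_L); requiring this ≤ 0.0760 gives R_L ≥ R_th(1/0.0760 − 1) = 795.9 × 12.16 = 9.68 kΩ.

R_L(min) ≈ 9.68 kΩ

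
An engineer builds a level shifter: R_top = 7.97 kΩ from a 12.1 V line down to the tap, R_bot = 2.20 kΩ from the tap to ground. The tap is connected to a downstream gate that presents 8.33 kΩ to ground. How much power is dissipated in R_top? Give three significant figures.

P ≈ 12.4 mW

Total resistance from the source is R_top + (R_bot‖R_L) = 9.710 kΩ, so I = 12.1/9.710 kΩ = 1.246 mA.
P = I²·R_top = (1.246 mA)² × 7.97 kΩ = 12.4 mW.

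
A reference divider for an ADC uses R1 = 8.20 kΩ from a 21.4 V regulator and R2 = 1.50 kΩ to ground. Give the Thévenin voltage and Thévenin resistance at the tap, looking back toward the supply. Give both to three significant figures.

V_th = 3.31 V, R_th = 1.27 kΩ

V_th is the open-circuit tap voltage: 21.4 × 1.50/(8.20 + 1.50) = 3.31 V.
With the supply zeroed, R1 and R2 appear in parallel from the tap: R_th = R1‖R2 = (8.20 × 1.50)/9.700 = 1.27 kΩ.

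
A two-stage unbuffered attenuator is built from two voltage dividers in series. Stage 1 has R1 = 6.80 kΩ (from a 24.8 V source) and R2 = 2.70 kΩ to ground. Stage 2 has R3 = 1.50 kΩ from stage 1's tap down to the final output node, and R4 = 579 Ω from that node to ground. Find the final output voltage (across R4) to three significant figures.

Stage 2 presents R3+R4 = 2079 Ω as a load on stage 1's tap.
Stage 1's lower leg becomes R2‖(R3+R4) = 1175 Ω, so V_mid = 24.8 × 1175/7975 = 3.653 V.
Stage 2 is itself unloaded: V_out = V_mid × R4/(R3+R4) = 3.653 × 579/2079 = 1.02 V.

V_out ≈ 1.02 V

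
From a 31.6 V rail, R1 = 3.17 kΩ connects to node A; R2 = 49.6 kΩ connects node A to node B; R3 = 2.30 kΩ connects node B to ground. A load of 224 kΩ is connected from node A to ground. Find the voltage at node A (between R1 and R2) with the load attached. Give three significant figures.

V ≈ 29.4 V

Below node A the series string R2+R3 = 51.90 kΩ sits in parallel with the 224 kΩ load: 42.14 kΩ.
V_A = 31.6 × 42.14/(3.17 + 42.14) = 29.4 V.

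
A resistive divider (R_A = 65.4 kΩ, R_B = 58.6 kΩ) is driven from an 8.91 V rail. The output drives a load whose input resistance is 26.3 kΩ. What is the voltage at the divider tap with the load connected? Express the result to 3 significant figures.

V_out ≈ 1.94 V

The load sits in parallel with R_B: R_B‖R_L = (58.6 × 26.3) / (58.6 + 26.3) = 18.15 kΩ.
V_out = 8.91 × 18.15 / (65.4 + 18.15) = 8.91 × 18.15/83.55 = 1.94 V.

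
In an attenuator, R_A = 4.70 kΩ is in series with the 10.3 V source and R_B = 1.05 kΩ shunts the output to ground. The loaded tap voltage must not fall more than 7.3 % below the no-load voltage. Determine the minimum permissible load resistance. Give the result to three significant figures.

R_L(min) ≈ 10.9 kΩ

Output resistance R_th = R_A‖R_B = (4700 × 1050)/5750 = 858.3 Ω.
The fractional drop is R_th/(R_th + R_L); requiring this ≤ 0.0730 gives R_L ≥ R_th(1/0.0730 − 1) = 858.3 × 12.70 = 10.9 kΩ.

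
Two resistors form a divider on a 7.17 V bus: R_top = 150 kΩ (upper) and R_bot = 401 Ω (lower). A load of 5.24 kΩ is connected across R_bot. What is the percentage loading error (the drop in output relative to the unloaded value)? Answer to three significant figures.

7.09 %

The divider's output (Thévenin) resistance is R_top‖R_bot = 399.9 Ω.
Fractional drop under load = R_th/(R_th + R_L) = 399.9 / (399.9 + 5240) = 0.07091.
So the output falls by 7.09 %.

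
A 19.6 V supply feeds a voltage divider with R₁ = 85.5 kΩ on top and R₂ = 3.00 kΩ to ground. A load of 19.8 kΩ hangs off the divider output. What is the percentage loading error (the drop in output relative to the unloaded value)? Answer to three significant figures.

12.8 %

Unloaded V = 19.6 × 3.00/88.50 = 0.66441 V.
Loaded: R₂‖R_L = 2.605 kΩ, giving V = 19.6 × 2.605/88.11 = 0.57957 V.
Drop = (0.66441 − 0.57957) / 0.66441 = 12.8 %.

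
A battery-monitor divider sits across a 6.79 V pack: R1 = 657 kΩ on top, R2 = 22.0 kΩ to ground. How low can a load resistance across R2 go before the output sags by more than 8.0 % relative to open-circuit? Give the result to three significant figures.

Output resistance R_th = R1‖R2 = (657 × 22.0)/679.0 = 21.29 kΩ.
The fractional drop is R_th/(R_th + R_L); requiring this ≤ 0.0800 gives R_L ≥ R_th(1/0.0800 − 1) = 21.29 × 11.50 = 245 kΩ.

R_L(min) ≈ 245 kΩ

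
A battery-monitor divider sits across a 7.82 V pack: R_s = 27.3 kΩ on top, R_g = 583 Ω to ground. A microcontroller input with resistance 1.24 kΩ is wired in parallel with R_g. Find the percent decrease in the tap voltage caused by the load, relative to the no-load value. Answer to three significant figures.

The divider's output (Thévenin) resistance is R_s‖R_g = 570.8 Ω.
Fractional drop under load = R_th/(R_th + R_L) = 570.8 / (570.8 + 1240) = 0.3152.
So the output falls by 31.5 %.

31.5 %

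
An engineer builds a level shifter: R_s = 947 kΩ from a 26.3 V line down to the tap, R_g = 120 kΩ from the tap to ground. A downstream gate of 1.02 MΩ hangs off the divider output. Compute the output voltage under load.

The load sits in parallel with R_g: R_g‖R_L = (120 × 1020) / (120 + 1020) = 107.4 kΩ.
V_out = 26.3 × 107.4 / (947 + 107.4) = 26.3 × 107.4/1054 = 2.68 V.
(Unloaded it would have been 2.96 V.)

V_out ≈ 2.68 V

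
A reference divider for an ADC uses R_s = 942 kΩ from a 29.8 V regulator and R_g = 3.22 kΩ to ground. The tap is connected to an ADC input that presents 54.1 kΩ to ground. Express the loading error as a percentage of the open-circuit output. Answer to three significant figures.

5.60 %

The divider's output (Thévenin) resistance is R_s‖R_g = 3.209 kΩ.
Fractional drop under load = R_th/(R_th + R_L) = 3.209 / (3.209 + 54.1) = 0.05600.
So the output falls by 5.60 %.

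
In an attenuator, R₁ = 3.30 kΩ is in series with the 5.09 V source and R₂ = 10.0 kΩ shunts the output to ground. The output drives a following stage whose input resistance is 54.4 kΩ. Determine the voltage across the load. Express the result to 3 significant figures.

V_out ≈ 3.66 V

The load sits in parallel with R₂: R₂‖R_L = (10.0 × 54.4) / (10.0 + 54.4) = 8.447 kΩ.
V_out = 5.09 × 8.447 / (3.30 + 8.447) = 5.09 × 8.447/11.75 = 3.66 V.
(Unloaded it would have been 3.83 V.)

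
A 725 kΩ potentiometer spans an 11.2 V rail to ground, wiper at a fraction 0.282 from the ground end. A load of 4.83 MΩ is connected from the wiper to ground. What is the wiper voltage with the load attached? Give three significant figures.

V ≈ 3.07 V

The wiper splits the pot into (1−α)R = 520.5 kΩ above and αR = 204.4 kΩ below.
Lower section ‖ load = 196.1 kΩ.
V_wiper = 11.2 × 196.1/(520.5 + 196.1) = 3.07 V.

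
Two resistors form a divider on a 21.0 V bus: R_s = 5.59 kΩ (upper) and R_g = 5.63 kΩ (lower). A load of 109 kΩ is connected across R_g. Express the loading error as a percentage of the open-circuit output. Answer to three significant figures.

The divider's output (Thévenin) resistance is R_s‖R_g = 2.805 kΩ.
Fractional drop under load = R_th/(R_th + R_L) = 2.805 / (2.805 + 109) = 0.02509.
So the output falls by 2.51 %.

2.51 %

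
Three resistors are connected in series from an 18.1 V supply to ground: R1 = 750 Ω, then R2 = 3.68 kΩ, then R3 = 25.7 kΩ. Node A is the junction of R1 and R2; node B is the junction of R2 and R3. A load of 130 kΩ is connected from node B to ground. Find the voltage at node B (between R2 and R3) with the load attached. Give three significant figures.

V ≈ 15.0 V

At node B, R3 is in parallel with the load: R3‖R_L = 21460 Ω.
Below node A the resistance is R2 + (R3‖R_L) = 25140 Ω, so V_A = 18.1 × 25140/25890 = 17.58 V.
Then V_B = V_A × (R3‖R_L)/(R2 + R3‖R_L) = 17.58 × 21460/25140 = 15.0 V.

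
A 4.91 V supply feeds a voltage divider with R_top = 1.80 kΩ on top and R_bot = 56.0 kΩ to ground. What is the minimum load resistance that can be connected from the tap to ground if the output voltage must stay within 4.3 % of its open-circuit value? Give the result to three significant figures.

Output resistance R_th = R_top‖R_bot = (1.80 × 56.0)/57.80 = 1.744 kΩ.
The fractional drop is R_th/(R_th + R_L); requiring this ≤ 0.0430 gives R_L ≥ R_th(1/0.0430 − 1) = 1.744 × 22.26 = 38.8 kΩ.

R_L(min) ≈ 38.8 kΩ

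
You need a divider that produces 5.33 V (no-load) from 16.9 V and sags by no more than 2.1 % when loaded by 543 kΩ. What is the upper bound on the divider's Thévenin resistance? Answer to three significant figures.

R_th ≤ 11.6 kΩ

Loading drop = R_th/(R_th + R_L) ≤ 0.0210, so R_th ≤ R_L · ε/(1−ε) = 543 kΩ × 0.0210/0.9790 = 11.6 kΩ.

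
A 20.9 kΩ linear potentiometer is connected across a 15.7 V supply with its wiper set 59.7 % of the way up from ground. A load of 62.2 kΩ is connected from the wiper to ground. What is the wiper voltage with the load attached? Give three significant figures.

The wiper splits the pot into (1−α)R = 8.423 kΩ above and αR = 12.48 kΩ below.
Lower section ‖ load = 10.39 kΩ.
V_wiper = 15.7 × 10.39/(8.423 + 10.39) = 8.67 V.

V ≈ 8.67 V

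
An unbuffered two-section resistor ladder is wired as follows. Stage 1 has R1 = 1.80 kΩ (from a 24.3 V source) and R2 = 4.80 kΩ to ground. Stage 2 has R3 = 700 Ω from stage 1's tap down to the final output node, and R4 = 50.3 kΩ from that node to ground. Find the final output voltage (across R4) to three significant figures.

V_out ≈ 17.0 V

Stage 2 presents R3+R4 = 51000 Ω as a load on stage 1's tap.
Stage 1's lower leg becomes R2‖(R3+R4) = 4387 Ω, so V_mid = 24.3 × 4387/6187 = 17.23 V.
Stage 2 is itself unloaded: V_out = V_mid × R4/(R3+R4) = 17.23 × 50300/51000 = 17.0 V.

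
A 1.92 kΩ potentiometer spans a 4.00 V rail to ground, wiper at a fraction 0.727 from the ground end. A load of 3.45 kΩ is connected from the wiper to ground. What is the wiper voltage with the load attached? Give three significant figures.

V ≈ 2.62 V

The wiper splits the pot into (1−α)R = 524.2 Ω above and αR = 1396 Ω below.
Lower section ‖ load = 993.8 Ω.
V_wiper = 4.00 × 993.8/(524.2 + 993.8) = 2.62 V.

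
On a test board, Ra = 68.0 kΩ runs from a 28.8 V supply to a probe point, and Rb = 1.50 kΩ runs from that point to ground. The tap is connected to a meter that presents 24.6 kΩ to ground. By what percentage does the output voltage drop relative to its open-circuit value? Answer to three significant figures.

The divider's output (Thévenin) resistance is Ra‖Rb = 1.468 kΩ.
Fractional drop under load = R_th/(R_th + R_L) = 1.468 / (1.468 + 24.6) = 0.05630.
So the output falls by 5.63 %.

5.63 %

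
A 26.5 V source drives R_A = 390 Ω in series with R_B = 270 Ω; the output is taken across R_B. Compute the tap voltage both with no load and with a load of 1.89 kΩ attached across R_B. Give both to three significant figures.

Unloaded: 10.8 V; loaded: 10.0 V

Open-circuit: V = 26.5 × 270/(390 + 270) = 10.8 V.
With the load, R_B becomes R_B‖R_L = 236.2 Ω, so V = 26.5 × 236.2/626.2 = 10.0 V.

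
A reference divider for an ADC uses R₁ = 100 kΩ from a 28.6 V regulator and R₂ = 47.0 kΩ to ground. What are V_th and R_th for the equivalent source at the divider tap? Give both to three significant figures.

V_th is the open-circuit tap voltage: 28.6 × 47.0/(100 + 47.0) = 9.14 V.
With the supply zeroed, R₁ and R₂ appear in parallel from the tap: R_th = R₁‖R₂ = (100 × 47.0)/147.0 = 32.0 kΩ.

V_th = 9.14 V, R_th = 32.0 kΩ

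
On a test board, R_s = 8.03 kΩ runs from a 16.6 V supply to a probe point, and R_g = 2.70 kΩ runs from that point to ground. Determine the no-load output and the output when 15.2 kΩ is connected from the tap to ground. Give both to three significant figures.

Unloaded: 4.18 V; loaded: 3.69 V

Open-circuit: V = 16.6 × 2.70/(8.03 + 2.70) = 4.18 V.
With the load, R_g becomes R_g‖R_L = 2.293 kΩ, so V = 16.6 × 2.293/10.32 = 3.69 V.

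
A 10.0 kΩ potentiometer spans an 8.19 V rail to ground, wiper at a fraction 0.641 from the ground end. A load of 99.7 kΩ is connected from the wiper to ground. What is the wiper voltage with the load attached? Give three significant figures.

The wiper splits the pot into (1−α)R = 3.590 kΩ above and αR = 6.410 kΩ below.
Lower section ‖ load = 6.023 kΩ.
V_wiper = 8.19 × 6.023/(3.590 + 6.023) = 5.13 V.

V ≈ 5.13 V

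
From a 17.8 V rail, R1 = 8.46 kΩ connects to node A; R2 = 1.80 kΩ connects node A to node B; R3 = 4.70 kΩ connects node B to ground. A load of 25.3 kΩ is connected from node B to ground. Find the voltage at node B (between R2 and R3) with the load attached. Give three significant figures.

At node B, R3 is in parallel with the load: R3‖R_L = 3.964 kΩ.
Below node A the resistance is R2 + (R3‖R_L) = 5.764 kΩ, so V_A = 17.8 × 5.764/14.22 = 7.213 V.
Then V_B = V_A × (R3‖R_L)/(R2 + R3‖R_L) = 7.213 × 3.964/5.764 = 4.96 V.

V ≈ 4.96 V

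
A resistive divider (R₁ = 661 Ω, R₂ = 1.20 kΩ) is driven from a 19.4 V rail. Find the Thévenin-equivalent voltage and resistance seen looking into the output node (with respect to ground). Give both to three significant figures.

V_th = 12.5 V, R_th = 426 Ω

V_th is the open-circuit tap voltage: 19.4 × 1200/(661 + 1200) = 12.5 V.
With the supply zeroed, R₁ and R₂ appear in parallel from the tap: R_th = R₁‖R₂ = (661 × 1200)/1861 = 426 Ω.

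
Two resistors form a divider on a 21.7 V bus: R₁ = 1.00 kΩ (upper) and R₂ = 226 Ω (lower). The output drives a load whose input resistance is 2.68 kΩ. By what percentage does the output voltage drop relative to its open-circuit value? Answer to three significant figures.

The divider's output (Thévenin) resistance is R₁‖R₂ = 184.3 Ω.
Fractional drop under load = R_th/(R_th + R_L) = 184.3 / (184.3 + 2680) = 0.06436.
So the output falls by 6.44 %.

6.44 %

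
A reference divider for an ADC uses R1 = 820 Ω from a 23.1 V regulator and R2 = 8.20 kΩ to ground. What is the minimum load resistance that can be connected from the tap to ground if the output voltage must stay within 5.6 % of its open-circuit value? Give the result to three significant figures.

Output resistance R_th = R1‖R2 = (820 × 8200)/9020 = 745.5 Ω.
The fractional drop is R_th/(R_th + R_L); requiring this ≤ 0.0560 gives R_L ≥ R_th(1/0.0560 − 1) = 745.5 × 16.86 = 12.6 kΩ.

R_L(min) ≈ 12.6 kΩ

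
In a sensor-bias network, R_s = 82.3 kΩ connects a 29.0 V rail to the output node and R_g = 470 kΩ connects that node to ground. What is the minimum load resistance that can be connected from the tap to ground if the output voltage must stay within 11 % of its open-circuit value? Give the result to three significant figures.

R_L(min) ≈ 567 kΩ

Output resistance R_th = R_s‖R_g = (82.3 × 470)/552.3 = 70.04 kΩ.
The fractional drop is R_th/(R_th + R_L); requiring this ≤ 0.110 gives R_L ≥ R_th(1/0.110 − 1) = 70.04 × 8.091 = 567 kΩ.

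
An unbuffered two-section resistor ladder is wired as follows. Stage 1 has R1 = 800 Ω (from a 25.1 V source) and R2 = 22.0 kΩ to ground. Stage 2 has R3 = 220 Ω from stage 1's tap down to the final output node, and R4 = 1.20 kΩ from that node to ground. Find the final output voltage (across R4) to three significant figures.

V_out ≈ 13.3 V

Stage 2 presents R3+R4 = 1420 Ω as a load on stage 1's tap.
Stage 1's lower leg becomes R2‖(R3+R4) = 1334 Ω, so V_mid = 25.1 × 1334/2134 = 15.69 V.
Stage 2 is itself unloaded: V_out = V_mid × R4/(R3+R4) = 15.69 × 1200/1420 = 13.3 V.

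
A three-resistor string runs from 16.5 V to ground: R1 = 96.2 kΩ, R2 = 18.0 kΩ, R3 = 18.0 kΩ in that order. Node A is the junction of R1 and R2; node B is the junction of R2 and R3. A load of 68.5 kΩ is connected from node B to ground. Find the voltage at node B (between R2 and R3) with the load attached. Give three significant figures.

V ≈ 1.83 V

At node B, R3 is in parallel with the load: R3‖R_L = 14.25 kΩ.
Below node A the resistance is R2 + (R3‖R_L) = 32.25 kΩ, so V_A = 16.5 × 32.25/128.5 = 4.143 V.
Then V_B = V_A × (R3‖R_L)/(R2 + R3‖R_L) = 4.143 × 14.25/32.25 = 1.83 V.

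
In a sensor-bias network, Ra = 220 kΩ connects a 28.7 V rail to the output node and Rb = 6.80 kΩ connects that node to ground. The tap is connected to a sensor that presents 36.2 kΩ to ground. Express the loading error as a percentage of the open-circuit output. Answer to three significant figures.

15.4 %

The divider's output (Thévenin) resistance is Ra‖Rb = 6.596 kΩ.
Fractional drop under load = R_th/(R_th + R_L) = 6.596 / (6.596 + 36.2) = 0.1541.
So the output falls by 15.4 %.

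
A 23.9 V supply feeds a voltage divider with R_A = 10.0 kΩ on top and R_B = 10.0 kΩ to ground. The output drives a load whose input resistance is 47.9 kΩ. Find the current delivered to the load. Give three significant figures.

R_B‖R_L = 8.273 kΩ; V_out = 23.9 × 8.273/18.27 = 10.82 V.
I_L = V_out / R_L = 10.82 / 47.9 kΩ = 0.226 mA.

I_L ≈ 0.226 mA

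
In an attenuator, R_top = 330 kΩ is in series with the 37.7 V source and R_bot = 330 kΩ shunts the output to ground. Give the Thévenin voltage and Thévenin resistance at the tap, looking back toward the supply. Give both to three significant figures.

V_th is the open-circuit tap voltage: 37.7 × 330/(330 + 330) = 18.9 V.
With the supply zeroed, R_top and R_bot appear in parallel from the tap: R_th = R_top‖R_bot = (330 × 330)/660.0 = 165 kΩ.

V_th = 18.9 V, R_th = 165 kΩ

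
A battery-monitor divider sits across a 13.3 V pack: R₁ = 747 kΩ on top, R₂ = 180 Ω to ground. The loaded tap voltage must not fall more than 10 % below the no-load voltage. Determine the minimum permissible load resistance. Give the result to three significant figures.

R_L(min) ≈ 1.62 kΩ

Output resistance R_th = R₁‖R₂ = (747000 × 180)/747200 = 180.0 Ω.
The fractional drop is R_th/(R_th + R_L); requiring this ≤ 0.100 gives R_L ≥ R_th(1/0.100 − 1) = 180.0 × 9.000 = 1.62 kΩ.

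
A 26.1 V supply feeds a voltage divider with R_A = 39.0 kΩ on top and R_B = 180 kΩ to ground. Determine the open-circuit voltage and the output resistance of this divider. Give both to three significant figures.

V_th = 21.5 V, R_th = 32.1 kΩ

V_th is the open-circuit tap voltage: 26.1 × 180/(39.0 + 180) = 21.5 V.
With the supply zeroed, R_A and R_B appear in parallel from the tap: R_th = R_A‖R_B = (39.0 × 180)/219.0 = 32.1 kΩ.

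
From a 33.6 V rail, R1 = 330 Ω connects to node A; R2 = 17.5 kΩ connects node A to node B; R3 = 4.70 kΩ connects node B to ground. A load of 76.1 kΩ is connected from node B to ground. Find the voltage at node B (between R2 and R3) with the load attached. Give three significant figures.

At node B, R3 is in parallel with the load: R3‖R_L = 4427 Ω.
Below node A the resistance is R2 + (R3‖R_L) = 21930 Ω, so V_A = 33.6 × 21930/22260 = 33.10 V.
Then V_B = V_A × (R3‖R_L)/(R2 + R3‖R_L) = 33.10 × 4427/21930 = 6.68 V.

V ≈ 6.68 V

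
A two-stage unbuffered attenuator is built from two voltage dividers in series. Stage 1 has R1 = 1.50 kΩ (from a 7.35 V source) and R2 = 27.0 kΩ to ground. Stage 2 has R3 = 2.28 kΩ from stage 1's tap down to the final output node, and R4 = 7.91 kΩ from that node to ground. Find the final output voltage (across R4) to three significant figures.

Stage 2 presents R3+R4 = 10.19 kΩ as a load on stage 1's tap.
Stage 1's lower leg becomes R2‖(R3+R4) = 7.398 kΩ, so V_mid = 7.35 × 7.398/8.898 = 6.111 V.
Stage 2 is itself unloaded: V_out = V_mid × R4/(R3+R4) = 6.111 × 7.91/10.19 = 4.74 V.

V_out ≈ 4.74 V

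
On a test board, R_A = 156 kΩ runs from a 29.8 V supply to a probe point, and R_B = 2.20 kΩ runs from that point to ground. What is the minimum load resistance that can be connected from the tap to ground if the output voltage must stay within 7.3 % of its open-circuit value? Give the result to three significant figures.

Output resistance R_th = R_A‖R_B = (156 × 2.20)/158.2 = 2.169 kΩ.
The fractional drop is R_th/(R_th + R_L); requiring this ≤ 0.0730 gives R_L ≥ R_th(1/0.0730 − 1) = 2.169 × 12.70 = 27.5 kΩ.

R_L(min) ≈ 27.5 kΩ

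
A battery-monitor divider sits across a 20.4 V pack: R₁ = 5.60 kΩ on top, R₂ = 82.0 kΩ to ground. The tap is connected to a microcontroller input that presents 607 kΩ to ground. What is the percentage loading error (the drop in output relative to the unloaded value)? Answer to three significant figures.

0.856 %

The divider's output (Thévenin) resistance is R₁‖R₂ = 5.242 kΩ.
Fractional drop under load = R_th/(R_th + R_L) = 5.242 / (5.242 + 607) = 0.008562.
So the output falls by 0.856 %.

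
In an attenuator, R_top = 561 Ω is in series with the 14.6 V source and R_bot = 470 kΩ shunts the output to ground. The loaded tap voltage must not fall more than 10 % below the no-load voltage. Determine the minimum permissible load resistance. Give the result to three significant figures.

Output resistance R_th = R_top‖R_bot = (561 × 470000)/470600 = 560.3 Ω.
The fractional drop is R_th/(R_th + R_L); requiring this ≤ 0.100 gives R_L ≥ R_th(1/0.100 − 1) = 560.3 × 9.000 = 5.04 kΩ.

R_L(min) ≈ 5.04 kΩ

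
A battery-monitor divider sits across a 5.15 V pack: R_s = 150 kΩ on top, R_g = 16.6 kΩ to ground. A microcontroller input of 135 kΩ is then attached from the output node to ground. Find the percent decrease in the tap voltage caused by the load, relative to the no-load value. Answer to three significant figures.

Unloaded V = 5.15 × 16.6/166.6 = 0.51315 V.
Loaded: R_g‖R_L = 14.78 kΩ, giving V = 5.15 × 14.78/164.8 = 0.46200 V.
Drop = (0.51315 − 0.46200) / 0.51315 = 9.97 %.

9.97 %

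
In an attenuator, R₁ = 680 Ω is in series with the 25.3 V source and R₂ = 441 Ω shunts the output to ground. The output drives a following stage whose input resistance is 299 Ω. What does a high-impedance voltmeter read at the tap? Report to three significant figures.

V_out ≈ 5.25 V

The load sits in parallel with R₂: R₂‖R_L = (441 × 299) / (441 + 299) = 178.2 Ω.
V_out = 25.3 × 178.2 / (680 + 178.2) = 25.3 × 178.2/858.2 = 5.25 V.
(Unloaded it would have been 9.95 V.)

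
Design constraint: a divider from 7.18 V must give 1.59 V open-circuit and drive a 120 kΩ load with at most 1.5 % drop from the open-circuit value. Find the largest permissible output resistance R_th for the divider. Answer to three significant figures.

R_th ≤ 1.83 kΩ

Loading drop = R_th/(R_th + R_L) ≤ 0.0150, so R_th ≤ R_L · ε/(1−ε) = 120 kΩ × 0.0150/0.9850 = 1.83 kΩ.
(Any R1, R2 with R2/(R1+R2) = 0.221 and R1‖R2 ≤ 1.83 kΩ will meet the spec.)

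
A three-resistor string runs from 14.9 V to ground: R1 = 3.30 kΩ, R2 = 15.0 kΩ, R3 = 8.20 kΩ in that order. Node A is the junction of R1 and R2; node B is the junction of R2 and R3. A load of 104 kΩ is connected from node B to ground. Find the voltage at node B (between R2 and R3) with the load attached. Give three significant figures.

At node B, R3 is in parallel with the load: R3‖R_L = 7.601 kΩ.
Below node A the resistance is R2 + (R3‖R_L) = 22.60 kΩ, so V_A = 14.9 × 22.60/25.90 = 13.00 V.
Then V_B = V_A × (R3‖R_L)/(R2 + R3‖R_L) = 13.00 × 7.601/22.60 = 4.37 V.

V ≈ 4.37 V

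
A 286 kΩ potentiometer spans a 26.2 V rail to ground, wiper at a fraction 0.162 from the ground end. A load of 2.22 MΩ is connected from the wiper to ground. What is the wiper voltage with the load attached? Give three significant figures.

V ≈ 4.17 V

The wiper splits the pot into (1−α)R = 239.7 kΩ above and αR = 46.33 kΩ below.
Lower section ‖ load = 45.38 kΩ.
V_wiper = 26.2 × 45.38/(239.7 + 45.38) = 4.17 V.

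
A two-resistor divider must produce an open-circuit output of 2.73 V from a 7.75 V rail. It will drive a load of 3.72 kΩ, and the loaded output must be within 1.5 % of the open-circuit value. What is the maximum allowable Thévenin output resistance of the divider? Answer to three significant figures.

Loading drop = R_th/(R_th + R_L) ≤ 0.0150, so R_th ≤ R_L · ε/(1−ε) = 3.72 kΩ × 0.0150/0.9850 = 56.6 Ω.

R_th ≤ 56.6 Ω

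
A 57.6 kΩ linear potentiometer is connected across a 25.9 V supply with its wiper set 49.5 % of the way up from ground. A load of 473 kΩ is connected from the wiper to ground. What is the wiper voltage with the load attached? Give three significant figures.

The wiper splits the pot into (1−α)R = 29.09 kΩ above and αR = 28.51 kΩ below.
Lower section ‖ load = 26.89 kΩ.
V_wiper = 25.9 × 26.89/(29.09 + 26.89) = 12.4 V.

V ≈ 12.4 V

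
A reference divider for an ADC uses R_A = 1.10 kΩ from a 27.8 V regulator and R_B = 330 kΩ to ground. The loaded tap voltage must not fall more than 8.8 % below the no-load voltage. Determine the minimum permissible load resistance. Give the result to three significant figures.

R_L(min) ≈ 11.4 kΩ

Output resistance R_th = R_A‖R_B = (1.10 × 330)/331.1 = 1.096 kΩ.
The fractional drop is R_th/(R_th + R_L); requiring this ≤ 0.0880 gives R_L ≥ R_th(1/0.0880 − 1) = 1.096 × 10.36 = 11.4 kΩ.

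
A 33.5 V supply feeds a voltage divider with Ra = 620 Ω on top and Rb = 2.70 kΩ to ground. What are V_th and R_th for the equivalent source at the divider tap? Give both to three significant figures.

V_th = 27.2 V, R_th = 504 Ω

V_th is the open-circuit tap voltage: 33.5 × 2700/(620 + 2700) = 27.2 V.
With the supply zeroed, Ra and Rb appear in parallel from the tap: R_th = Ra‖Rb = (620 × 2700)/3320 = 504 Ω.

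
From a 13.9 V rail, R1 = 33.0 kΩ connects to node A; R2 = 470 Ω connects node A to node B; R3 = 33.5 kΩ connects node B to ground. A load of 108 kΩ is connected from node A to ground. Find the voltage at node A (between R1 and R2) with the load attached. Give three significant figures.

Below node A the series string R2+R3 = 33970 Ω sits in parallel with the 108000 Ω load: 25840 Ω.
V_A = 13.9 × 25840/(33000 + 25840) = 6.10 V.

V ≈ 6.10 V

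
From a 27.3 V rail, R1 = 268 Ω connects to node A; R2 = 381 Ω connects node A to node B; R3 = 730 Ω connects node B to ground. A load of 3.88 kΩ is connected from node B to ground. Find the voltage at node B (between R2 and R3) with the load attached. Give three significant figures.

V ≈ 13.3 V

At node B, R3 is in parallel with the load: R3‖R_L = 614.4 Ω.
Below node A the resistance is R2 + (R3‖R_L) = 995.4 Ω, so V_A = 27.3 × 995.4/1263 = 21.51 V.
Then V_B = V_A × (R3‖R_L)/(R2 + R3‖R_L) = 21.51 × 614.4/995.4 = 13.3 V.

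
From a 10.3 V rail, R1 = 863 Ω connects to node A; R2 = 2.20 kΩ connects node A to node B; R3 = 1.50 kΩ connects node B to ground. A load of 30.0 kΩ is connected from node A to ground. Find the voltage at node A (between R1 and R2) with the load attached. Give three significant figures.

V ≈ 8.16 V

Below node A the series string R2+R3 = 3700 Ω sits in parallel with the 30000 Ω load: 3294 Ω.
V_A = 10.3 × 3294/(863 + 3294) = 8.16 V.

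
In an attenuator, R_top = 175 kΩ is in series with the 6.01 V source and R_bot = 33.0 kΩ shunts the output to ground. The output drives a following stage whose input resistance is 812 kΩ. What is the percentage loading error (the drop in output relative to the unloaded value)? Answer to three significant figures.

The divider's output (Thévenin) resistance is R_top‖R_bot = 27.76 kΩ.
Fractional drop under load = R_th/(R_th + R_L) = 27.76 / (27.76 + 812) = 0.03306.
So the output falls by 3.31 %.

3.31 %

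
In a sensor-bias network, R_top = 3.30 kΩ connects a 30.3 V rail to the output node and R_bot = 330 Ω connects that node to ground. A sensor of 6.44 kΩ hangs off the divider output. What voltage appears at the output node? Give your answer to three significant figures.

The load sits in parallel with R_bot: R_bot‖R_L = (330 × 6440) / (330 + 6440) = 313.9 Ω.
V_out = 30.3 × 313.9 / (3300 + 313.9) = 30.3 × 313.9/3614 = 2.63 V.
(Unloaded it would have been 2.75 V.)

V_out ≈ 2.63 V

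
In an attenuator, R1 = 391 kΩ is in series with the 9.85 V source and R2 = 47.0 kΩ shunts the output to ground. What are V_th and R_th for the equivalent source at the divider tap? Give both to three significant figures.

V_th is the open-circuit tap voltage: 9.85 × 47.0/(391 + 47.0) = 1.06 V.
With the supply zeroed, R1 and R2 appear in parallel from the tap: R_th = R1‖R2 = (391 × 47.0)/438.0 = 42.0 kΩ.

V_th = 1.06 V, R_th = 42.0 kΩ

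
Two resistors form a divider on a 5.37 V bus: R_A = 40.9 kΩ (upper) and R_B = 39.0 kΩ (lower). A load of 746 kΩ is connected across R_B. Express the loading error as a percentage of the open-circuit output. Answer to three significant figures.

2.61 %

The divider's output (Thévenin) resistance is R_A‖R_B = 19.96 kΩ.
Fractional drop under load = R_th/(R_th + R_L) = 19.96 / (19.96 + 746) = 0.02606.
So the output falls by 2.61 %.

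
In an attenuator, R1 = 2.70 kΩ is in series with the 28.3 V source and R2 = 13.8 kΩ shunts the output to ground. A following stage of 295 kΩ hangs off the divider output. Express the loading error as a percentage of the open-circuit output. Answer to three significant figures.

The divider's output (Thévenin) resistance is R1‖R2 = 2.258 kΩ.
Fractional drop under load = R_th/(R_th + R_L) = 2.258 / (2.258 + 295) = 0.007597.
So the output falls by 0.760 %.

0.760 %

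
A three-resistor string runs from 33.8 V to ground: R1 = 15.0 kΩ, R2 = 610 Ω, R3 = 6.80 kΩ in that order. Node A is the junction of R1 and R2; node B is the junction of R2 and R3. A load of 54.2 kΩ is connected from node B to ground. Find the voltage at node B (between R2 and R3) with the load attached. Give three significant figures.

V ≈ 9.43 V

At node B, R3 is in parallel with the load: R3‖R_L = 6042 Ω.
Below node A the resistance is R2 + (R3‖R_L) = 6652 Ω, so V_A = 33.8 × 6652/21650 = 10.38 V.
Then V_B = V_A × (R3‖R_L)/(R2 + R3‖R_L) = 10.38 × 6042/6652 = 9.43 V.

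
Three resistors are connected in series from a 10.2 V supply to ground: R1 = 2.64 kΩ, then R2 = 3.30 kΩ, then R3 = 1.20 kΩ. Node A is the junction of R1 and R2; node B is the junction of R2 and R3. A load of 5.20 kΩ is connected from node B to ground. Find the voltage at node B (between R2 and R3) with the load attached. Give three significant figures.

At node B, R3 is in parallel with the load: R3‖R_L = 0.9750 kΩ.
Below node A the resistance is R2 + (R3‖R_L) = 4.275 kΩ, so V_A = 10.2 × 4.275/6.915 = 6.306 V.
Then V_B = V_A × (R3‖R_L)/(R2 + R3‖R_L) = 6.306 × 0.9750/4.275 = 1.44 V.

V ≈ 1.44 V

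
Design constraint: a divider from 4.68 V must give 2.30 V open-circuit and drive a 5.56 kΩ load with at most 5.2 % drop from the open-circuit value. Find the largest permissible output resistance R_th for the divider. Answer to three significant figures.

Loading drop = R_th/(R_th + R_L) ≤ 0.0520, so R_th ≤ R_L · ε/(1−ε) = 5.56 kΩ × 0.0520/0.9480 = 305 Ω.
(Any R1, R2 with R2/(R1+R2) = 0.491 and R1‖R2 ≤ 305 Ω will meet the spec.)

R_th ≤ 305 Ω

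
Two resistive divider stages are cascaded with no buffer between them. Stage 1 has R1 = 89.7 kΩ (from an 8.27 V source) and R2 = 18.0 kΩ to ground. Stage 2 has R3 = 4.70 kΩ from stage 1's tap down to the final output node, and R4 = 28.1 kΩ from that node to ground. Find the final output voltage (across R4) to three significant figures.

Stage 2 presents R3+R4 = 32.80 kΩ as a load on stage 1's tap.
Stage 1's lower leg becomes R2‖(R3+R4) = 11.62 kΩ, so V_mid = 8.27 × 11.62/101.3 = 0.9486 V.
Stage 2 is itself unloaded: V_out = V_mid × R4/(R3+R4) = 0.9486 × 28.1/32.80 = 0.813 V.

V_out ≈ 0.813 V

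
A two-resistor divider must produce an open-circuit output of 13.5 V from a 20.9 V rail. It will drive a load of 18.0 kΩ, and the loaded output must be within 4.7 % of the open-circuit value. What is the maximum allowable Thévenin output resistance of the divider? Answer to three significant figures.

R_th ≤ 888 Ω

Loading drop = R_th/(R_th + R_L) ≤ 0.0470, so R_th ≤ R_L · ε/(1−ε) = 18.0 kΩ × 0.0470/0.9530 = 888 Ω.
(Any R1, R2 with R2/(R1+R2) = 0.646 and R1‖R2 ≤ 888 Ω will meet the spec.)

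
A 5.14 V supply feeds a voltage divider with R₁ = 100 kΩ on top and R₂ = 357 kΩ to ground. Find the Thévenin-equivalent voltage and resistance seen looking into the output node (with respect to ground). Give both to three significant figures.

V_th = 4.02 V, R_th = 78.1 kΩ

V_th is the open-circuit tap voltage: 5.14 × 357/(100 + 357) = 4.02 V.
With the supply zeroed, R₁ and R₂ appear in parallel from the tap: R_th = R₁‖R₂ = (100 × 357)/457.0 = 78.1 kΩ.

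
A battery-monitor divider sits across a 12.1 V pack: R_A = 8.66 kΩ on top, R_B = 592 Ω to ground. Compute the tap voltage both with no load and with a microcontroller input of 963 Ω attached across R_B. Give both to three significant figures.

Open-circuit: V = 12.1 × 592/(8660 + 592) = 0.774 V.
With the load, R_B becomes R_B‖R_L = 366.6 Ω, so V = 12.1 × 366.6/9027 = 0.491 V.

Unloaded: 0.774 V; loaded: 0.491 V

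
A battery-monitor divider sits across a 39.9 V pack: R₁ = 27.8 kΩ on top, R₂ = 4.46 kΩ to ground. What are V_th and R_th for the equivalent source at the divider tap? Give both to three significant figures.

V_th = 5.52 V, R_th = 3.84 kΩ

V_th is the open-circuit tap voltage: 39.9 × 4.46/(27.8 + 4.46) = 5.52 V.
With the supply zeroed, R₁ and R₂ appear in parallel from the tap: R_th = R₁‖R₂ = (27.8 × 4.46)/32.26 = 3.84 kΩ.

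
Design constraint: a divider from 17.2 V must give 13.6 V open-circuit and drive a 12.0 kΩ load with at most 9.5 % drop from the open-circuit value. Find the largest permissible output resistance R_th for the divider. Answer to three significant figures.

R_th ≤ 1.26 kΩ

Loading drop = R_th/(R_th + R_L) ≤ 0.0950, so R_th ≤ R_L · ε/(1−ε) = 12.0 kΩ × 0.0950/0.9050 = 1.26 kΩ.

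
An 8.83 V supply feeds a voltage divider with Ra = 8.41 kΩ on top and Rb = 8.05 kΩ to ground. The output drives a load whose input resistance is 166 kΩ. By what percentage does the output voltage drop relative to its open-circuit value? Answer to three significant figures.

2.42 %

The divider's output (Thévenin) resistance is Ra‖Rb = 4.113 kΩ.
Fractional drop under load = R_th/(R_th + R_L) = 4.113 / (4.113 + 166) = 0.02418.
So the output falls by 2.42 %.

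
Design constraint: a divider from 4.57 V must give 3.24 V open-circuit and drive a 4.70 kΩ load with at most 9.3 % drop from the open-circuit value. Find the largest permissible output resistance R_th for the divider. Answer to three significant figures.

Loading drop = R_th/(R_th + R_L) ≤ 0.0930, so R_th ≤ R_L · ε/(1−ε) = 4.70 kΩ × 0.0930/0.9070 = 482 Ω.
(Any R1, R2 with R2/(R1+R2) = 0.709 and R1‖R2 ≤ 482 Ω will meet the spec.)

R_th ≤ 482 Ω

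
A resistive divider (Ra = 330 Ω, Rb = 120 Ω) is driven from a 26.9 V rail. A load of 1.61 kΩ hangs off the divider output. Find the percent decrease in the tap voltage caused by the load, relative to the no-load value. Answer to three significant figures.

The divider's output (Thévenin) resistance is Ra‖Rb = 88.00 Ω.
Fractional drop under load = R_th/(R_th + R_L) = 88.00 / (88.00 + 1610) = 0.05183.
So the output falls by 5.18 %.

5.18 %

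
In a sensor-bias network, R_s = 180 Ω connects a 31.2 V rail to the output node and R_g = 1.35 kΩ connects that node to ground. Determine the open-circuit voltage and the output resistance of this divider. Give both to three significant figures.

V_th = 27.5 V, R_th = 159 Ω

V_th is the open-circuit tap voltage: 31.2 × 1350/(180 + 1350) = 27.5 V.
With the supply zeroed, R_s and R_g appear in parallel from the tap: R_th = R_s‖R_g = (180 × 1350)/1530 = 159 Ω.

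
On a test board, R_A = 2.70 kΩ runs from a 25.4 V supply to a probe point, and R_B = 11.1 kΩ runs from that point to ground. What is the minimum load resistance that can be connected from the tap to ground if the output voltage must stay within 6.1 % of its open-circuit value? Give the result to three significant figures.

R_L(min) ≈ 33.4 kΩ

Output resistance R_th = R_A‖R_B = (2.70 × 11.1)/13.80 = 2.172 kΩ.
The fractional drop is R_th/(R_th + R_L); requiring this ≤ 0.0610 gives R_L ≥ R_th(1/0.0610 − 1) = 2.172 × 15.39 = 33.4 kΩ.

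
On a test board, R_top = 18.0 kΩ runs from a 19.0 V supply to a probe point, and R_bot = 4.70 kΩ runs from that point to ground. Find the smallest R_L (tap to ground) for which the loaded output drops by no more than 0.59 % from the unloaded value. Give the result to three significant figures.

R_L(min) ≈ 628 kΩ

Output resistance R_th = R_top‖R_bot = (18.0 × 4.70)/22.70 = 3.727 kΩ.
The fractional drop is R_th/(R_th + R_L); requiring this ≤ 0.00590 gives R_L ≥ R_th(1/0.00590 − 1) = 3.727 × 168.5 = 628 kΩ.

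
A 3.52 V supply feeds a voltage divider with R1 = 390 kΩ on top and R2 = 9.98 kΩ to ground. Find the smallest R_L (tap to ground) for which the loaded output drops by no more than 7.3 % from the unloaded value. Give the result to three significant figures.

R_L(min) ≈ 124 kΩ

Output resistance R_th = R1‖R2 = (390 × 9.98)/400.0 = 9.731 kΩ.
The fractional drop is R_th/(R_th + R_L); requiring this ≤ 0.0730 gives R_L ≥ R_th(1/0.0730 − 1) = 9.731 × 12.70 = 124 kΩ.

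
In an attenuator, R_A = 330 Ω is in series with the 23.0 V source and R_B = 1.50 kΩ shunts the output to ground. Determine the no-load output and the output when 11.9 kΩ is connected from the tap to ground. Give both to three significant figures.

Unloaded: 18.9 V; loaded: 18.4 V

Open-circuit: V = 23.0 × 1500/(330 + 1500) = 18.9 V.
With the load, R_B becomes R_B‖R_L = 1332 Ω, so V = 23.0 × 1332/1662 = 18.4 V.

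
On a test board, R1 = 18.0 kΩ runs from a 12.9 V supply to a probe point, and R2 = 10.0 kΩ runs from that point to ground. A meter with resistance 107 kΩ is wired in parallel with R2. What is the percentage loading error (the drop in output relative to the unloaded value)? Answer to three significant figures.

The divider's output (Thévenin) resistance is R1‖R2 = 6.429 kΩ.
Fractional drop under load = R_th/(R_th + R_L) = 6.429 / (6.429 + 107) = 0.05668.
So the output falls by 5.67 %.

5.67 %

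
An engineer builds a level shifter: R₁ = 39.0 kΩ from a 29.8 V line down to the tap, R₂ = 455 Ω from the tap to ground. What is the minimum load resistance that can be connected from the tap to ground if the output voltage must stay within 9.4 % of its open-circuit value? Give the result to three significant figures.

Output resistance R_th = R₁‖R₂ = (39000 × 455)/39460 = 449.8 Ω.
The fractional drop is R_th/(R_th + R_L); requiring this ≤ 0.0940 gives R_L ≥ R_th(1/0.0940 − 1) = 449.8 × 9.638 = 4.33 kΩ.

R_L(min) ≈ 4.33 kΩ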